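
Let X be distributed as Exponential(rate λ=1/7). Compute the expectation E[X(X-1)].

E[X(X-1)] = E[X² - X] = E[X²] - E[X]
E[X] = 7
E[X²] = Var(X) + (E[X])² = 49 + (7)² = 98
E[X(X-1)] = 98 - 7 = 91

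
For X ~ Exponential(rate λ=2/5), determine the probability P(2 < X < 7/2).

P(2 < X < 7/2) = ∫_{2}^{7/2} f(x) dx
where f(x) = \frac{2 e^{- \frac{2 x}{5}}}{5}
= - \frac{1 - e^{\frac{3}{5}}}{e^{\frac{7}{5}}}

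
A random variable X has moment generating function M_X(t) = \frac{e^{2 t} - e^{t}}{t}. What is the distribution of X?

The MGF M(t) = \frac{e^{2 t} - e^{t}}{t} is the standard form for the Uniform distribution.
Comparing with the known MGF formula identifies: Uniform(1, 2)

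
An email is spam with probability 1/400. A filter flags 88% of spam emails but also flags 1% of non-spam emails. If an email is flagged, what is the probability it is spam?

Let D = the rare event, + = positive/flagged.
P(D) = 1/400
P(+|D) = 88/100 = 22/25
P(+|D') = 1/100
P(+) = P(+|D)P(D) + P(+|D')P(D')
     = \frac{22}{25} × \frac{1}{400} + \frac{1}{100} × \frac{399}{400}
     = \frac{487}{40000}
P(D|+) = P(+|D)P(D)/P(+) = \frac{88}{487}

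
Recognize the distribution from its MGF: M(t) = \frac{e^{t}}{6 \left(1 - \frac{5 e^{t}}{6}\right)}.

The MGF M(t) = \frac{e^{t}}{6 \left(1 - \frac{5 e^{t}}{6}\right)} is the standard form for the Geometric distribution.
Comparing with the known MGF formula identifies: Geometric(p=1/6), X = trial number of first success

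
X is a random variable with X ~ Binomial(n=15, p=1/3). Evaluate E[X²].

Using the identity E[X²] = Var(X) + (E[X])²:
E[X] = 5
Var(X) = \frac{10}{3}
E[X²] = \frac{10}{3} + (5)²
= \frac{85}{3}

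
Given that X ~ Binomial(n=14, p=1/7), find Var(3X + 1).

For X ~ Binomial(n=14, p=1/7):
Var(X) = \frac{12}{7}
Var(3X + 1) = (3)² × Var(X) = 9 × \frac{12}{7} = \frac{108}{7}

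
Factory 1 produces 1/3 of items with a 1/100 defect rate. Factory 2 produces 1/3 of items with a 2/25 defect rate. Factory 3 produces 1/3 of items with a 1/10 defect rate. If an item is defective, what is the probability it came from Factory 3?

Using Bayes' theorem:
P(F1) = 1/3, P(D|F1) = 1/100
P(F2) = 1/3, P(D|F2) = 2/25
P(F3) = 1/3, P(D|F3) = 1/10
P(D) = P(D|F1)P(F1) + P(D|F2)P(F2) + P(D|F3)P(F3)
     = \frac{19}{300}
P(F3|D) = P(D|F3)P(F3) / P(D)
= \frac{10}{19}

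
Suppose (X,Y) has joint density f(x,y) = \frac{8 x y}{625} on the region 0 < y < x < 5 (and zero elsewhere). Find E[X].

f_X(x) = ∫_0^x \frac{8 x y}{625} dy = \frac{4 x^{3}}{625}
E[X] = ∫_0^5 x × (\frac{4 x^{3}}{625}) dx = 4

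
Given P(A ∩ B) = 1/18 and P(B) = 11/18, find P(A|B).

P(A|B) = P(A ∩ B) / P(B)
= (1/18) / (11/18)
= 1/11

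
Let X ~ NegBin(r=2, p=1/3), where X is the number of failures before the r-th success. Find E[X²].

Using the identity E[X²] = Var(X) + (E[X])²:
E[X] = 4
Var(X) = 12
E[X²] = 12 + (4)²
= 28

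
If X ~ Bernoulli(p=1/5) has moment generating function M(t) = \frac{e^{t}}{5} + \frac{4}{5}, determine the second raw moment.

To find E[X^2], compute M^(2)(0):
M^(1)(t) = \frac{e^{t}}{5}
M^(2)(t) = \frac{e^{t}}{5}
M^(2)(0) = \frac{1}{5}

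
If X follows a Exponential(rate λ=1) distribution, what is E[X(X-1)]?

E[X(X-1)] = E[X² - X] = E[X²] - E[X]
E[X] = 1
E[X²] = Var(X) + (E[X])² = 1 + (1)² = 2
E[X(X-1)] = 2 - 1 = 1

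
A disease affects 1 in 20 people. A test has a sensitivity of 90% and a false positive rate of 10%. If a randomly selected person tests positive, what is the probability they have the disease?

Let D = the rare event, + = positive/flagged.
P(D) = 1/20
P(+|D) = 90/100 = 9/10
P(+|D') = 10/100 = 1/10
P(+) = P(+|D)P(D) + P(+|D')P(D')
     = \frac{9}{10} × \frac{1}{20} + \frac{1}{10} × \frac{19}{20}
     = \frac{7}{50}
P(D|+) = P(+|D)P(D)/P(+) = \frac{9}{28}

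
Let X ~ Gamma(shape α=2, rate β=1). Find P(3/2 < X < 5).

P(3/2 < X < 5) = ∫_{3/2}^{5} f(x) dx
where f(x) = x e^{- x}
= - \frac{6}{e^{5}} + \frac{5}{2 e^{\frac{3}{2}}}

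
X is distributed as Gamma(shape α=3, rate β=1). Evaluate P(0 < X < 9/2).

P(0 < X < 9/2) = ∫_{0}^{9/2} f(x) dx
where f(x) = \frac{x^{2} e^{- x}}{2}
= 1 - \frac{125}{8 e^{\frac{9}{2}}}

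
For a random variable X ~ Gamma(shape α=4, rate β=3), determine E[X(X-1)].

E[X(X-1)] = E[X² - X] = E[X²] - E[X]
E[X] = \frac{4}{3}
E[X²] = Var(X) + (E[X])² = \frac{4}{9} + (\frac{4}{3})² = \frac{20}{9}
E[X(X-1)] = \frac{20}{9} - \frac{4}{3} = \frac{8}{9}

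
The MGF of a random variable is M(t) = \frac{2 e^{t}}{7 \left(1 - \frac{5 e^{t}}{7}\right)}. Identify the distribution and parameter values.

The MGF M(t) = \frac{2 e^{t}}{7 \left(1 - \frac{5 e^{t}}{7}\right)} is the standard form for the Geometric distribution.
Comparing with the known MGF formula identifies: Geometric(p=2/7), X = trial number of first success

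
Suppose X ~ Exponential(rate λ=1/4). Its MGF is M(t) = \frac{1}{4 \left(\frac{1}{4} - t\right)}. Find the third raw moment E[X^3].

To find E[X^3], compute M^(3)(0):
M^(1)(t) = \frac{1}{4 \left(\frac{1}{4} - t\right)^{2}}
M^(2)(t) = \frac{1}{2 \left(\frac{1}{4} - t\right)^{3}}
M^(3)(t) = \frac{3}{2 \left(\frac{1}{4} - t\right)^{4}}
M^(3)(0) = 384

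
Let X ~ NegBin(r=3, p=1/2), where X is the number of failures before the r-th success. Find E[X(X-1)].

E[X(X-1)] = E[X² - X] = E[X²] - E[X]
E[X] = 3
E[X²] = Var(X) + (E[X])² = 6 + (3)² = 15
E[X(X-1)] = 15 - 3 = 12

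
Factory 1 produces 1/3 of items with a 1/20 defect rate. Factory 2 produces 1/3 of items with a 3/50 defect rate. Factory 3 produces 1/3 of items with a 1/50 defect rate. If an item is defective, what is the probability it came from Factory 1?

Using Bayes' theorem:
P(F1) = 1/3, P(D|F1) = 1/20
P(F2) = 1/3, P(D|F2) = 3/50
P(F3) = 1/3, P(D|F3) = 1/50
P(D) = P(D|F1)P(F1) + P(D|F2)P(F2) + P(D|F3)P(F3)
     = \frac{13}{300}
P(F1|D) = P(D|F1)P(F1) / P(D)
= \frac{5}{13}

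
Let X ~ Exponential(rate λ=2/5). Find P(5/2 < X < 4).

P(5/2 < X < 4) = ∫_{5/2}^{4} f(x) dx
where f(x) = \frac{2 e^{- \frac{2 x}{5}}}{5}
= - \frac{1}{e^{\frac{8}{5}}} + e^{-1}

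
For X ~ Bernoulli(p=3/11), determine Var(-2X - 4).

For X ~ Bernoulli(p=3/11):
Var(X) = \frac{24}{121}
Var(-2X - 4) = (-2)² × Var(X) = 4 × \frac{24}{121} = \frac{96}{121}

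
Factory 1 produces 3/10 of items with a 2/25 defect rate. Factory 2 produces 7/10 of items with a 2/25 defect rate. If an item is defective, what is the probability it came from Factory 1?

Using Bayes' theorem:
P(F1) = 3/10, P(D|F1) = 2/25
P(F2) = 7/10, P(D|F2) = 2/25
P(D) = P(D|F1)P(F1) + P(D|F2)P(F2)
     = \frac{2}{25}
P(F1|D) = P(D|F1)P(F1) / P(D)
= \frac{3}{10}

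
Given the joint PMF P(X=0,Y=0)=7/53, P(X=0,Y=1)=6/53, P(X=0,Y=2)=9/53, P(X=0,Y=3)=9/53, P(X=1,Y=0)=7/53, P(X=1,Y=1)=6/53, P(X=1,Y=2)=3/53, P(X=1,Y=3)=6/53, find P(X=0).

P(X=0) = P(X=0,Y=0) + P(X=0,Y=1) + P(X=0,Y=2) + P(X=0,Y=3)
= 7/53 + 6/53 + 9/53 + 9/53
= 31/53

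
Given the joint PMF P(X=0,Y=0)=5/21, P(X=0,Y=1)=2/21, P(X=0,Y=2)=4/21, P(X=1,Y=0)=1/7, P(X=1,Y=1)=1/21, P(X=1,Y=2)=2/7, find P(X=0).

P(X=0) = P(X=0,Y=0) + P(X=0,Y=1) + P(X=0,Y=2)
= 5/21 + 2/21 + 4/21
= 11/21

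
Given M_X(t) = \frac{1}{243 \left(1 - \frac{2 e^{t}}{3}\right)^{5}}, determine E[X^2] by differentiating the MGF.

To find E[X^2], compute M^(2)(0):
M^(1)(t) = \frac{10 e^{t}}{729 \left(1 - \frac{2 e^{t}}{3}\right)^{6}}
M^(2)(t) = \frac{10 e^{t}}{729 \left(1 - \frac{2 e^{t}}{3}\right)^{6}} + \frac{40 e^{2 t}}{729 \left(1 - \frac{2 e^{t}}{3}\right)^{7}}
M^(2)(0) = 130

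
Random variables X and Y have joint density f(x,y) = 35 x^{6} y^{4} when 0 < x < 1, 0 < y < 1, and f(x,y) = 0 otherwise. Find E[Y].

E[Y] = ∫_0^1 ∫_0^1 y × f(x,y) dx dy
= \frac{5}{6}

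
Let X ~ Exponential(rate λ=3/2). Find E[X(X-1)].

E[X(X-1)] = E[X² - X] = E[X²] - E[X]
E[X] = \frac{2}{3}
E[X²] = Var(X) + (E[X])² = \frac{4}{9} + (\frac{2}{3})² = \frac{8}{9}
E[X(X-1)] = \frac{8}{9} - \frac{2}{3} = \frac{2}{9}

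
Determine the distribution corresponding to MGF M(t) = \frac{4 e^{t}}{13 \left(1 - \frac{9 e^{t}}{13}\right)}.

The MGF M(t) = \frac{4 e^{t}}{13 \left(1 - \frac{9 e^{t}}{13}\right)} is the standard form for the Geometric distribution.
Comparing with the known MGF formula identifies: Geometric(p=4/13), X = trial number of first success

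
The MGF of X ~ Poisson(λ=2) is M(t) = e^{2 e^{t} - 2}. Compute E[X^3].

To find E[X^3], compute M^(3)(0):
M^(1)(t) = 2 e^{t} e^{2 e^{t} - 2}
M^(2)(t) = 4 e^{2 t} e^{2 e^{t} - 2} + 2 e^{t} e^{2 e^{t} - 2}
M^(3)(t) = 8 e^{3 t} e^{2 e^{t} - 2} + 12 e^{2 t} e^{2 e^{t} - 2} + 2 e^{t} e^{2 e^{t} - 2}
M^(3)(0) = 22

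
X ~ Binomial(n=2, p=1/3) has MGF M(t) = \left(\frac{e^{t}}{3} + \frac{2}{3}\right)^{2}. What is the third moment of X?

To find E[X^3], compute M^(3)(0):
M^(1)(t) = \frac{2 \left(\frac{e^{t}}{3} + \frac{2}{3}\right) e^{t}}{3}
M^(2)(t) = \frac{2 \left(\frac{e^{t}}{3} + \frac{2}{3}\right) e^{t}}{3} + \frac{2 e^{2 t}}{9}
M^(3)(t) = \frac{2 \left(\frac{e^{t}}{3} + \frac{2}{3}\right) e^{t}}{3} + \frac{2 e^{2 t}}{3}
M^(3)(0) = \frac{4}{3}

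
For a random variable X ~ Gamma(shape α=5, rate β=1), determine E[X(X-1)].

E[X(X-1)] = E[X² - X] = E[X²] - E[X]
E[X] = 5
E[X²] = Var(X) + (E[X])² = 5 + (5)² = 30
E[X(X-1)] = 30 - 5 = 25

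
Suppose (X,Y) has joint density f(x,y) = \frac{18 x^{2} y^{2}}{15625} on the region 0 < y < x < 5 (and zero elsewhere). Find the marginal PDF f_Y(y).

f_Y(y) = ∫_y^5 \frac{18 x^{2} y^{2}}{15625} dx = \frac{6 y^{2} \left(125 - y^{3}\right)}{15625}
for 0 < y < 5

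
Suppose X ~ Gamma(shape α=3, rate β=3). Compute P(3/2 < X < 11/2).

P(3/2 < X < 11/2) = ∫_{3/2}^{11/2} f(x) dx
where f(x) = \frac{27 x^{2} e^{- 3 x}}{2}
= \frac{-1229 + 125 e^{12}}{8 e^{\frac{33}{2}}}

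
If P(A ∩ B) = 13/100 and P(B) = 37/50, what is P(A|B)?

P(A|B) = P(A ∩ B) / P(B)
= (13/100) / (37/50)
= 13/74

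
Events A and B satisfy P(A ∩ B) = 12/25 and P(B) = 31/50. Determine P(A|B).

P(A|B) = P(A ∩ B) / P(B)
= (12/25) / (31/50)
= 24/31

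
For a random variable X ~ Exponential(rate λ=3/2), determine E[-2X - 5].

For X ~ Exponential(rate λ=3/2):
E[X] = \frac{2}{3}
E[-2X - 5] = -2 × E[X] - 5 = - \frac{19}{3}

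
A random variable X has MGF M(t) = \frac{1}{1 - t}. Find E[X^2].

To find E[X^2], compute M^(2)(0):
M^(1)(t) = \frac{1}{\left(1 - t\right)^{2}}
M^(2)(t) = \frac{2}{\left(1 - t\right)^{3}}
M^(2)(0) = 2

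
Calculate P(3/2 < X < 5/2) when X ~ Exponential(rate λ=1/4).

P(3/2 < X < 5/2) = ∫_{3/2}^{5/2} f(x) dx
where f(x) = \frac{e^{- \frac{x}{4}}}{4}
= - \frac{1 - e^{\frac{1}{4}}}{e^{\frac{5}{8}}}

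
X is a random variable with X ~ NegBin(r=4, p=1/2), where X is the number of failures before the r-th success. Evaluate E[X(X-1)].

E[X(X-1)] = E[X² - X] = E[X²] - E[X]
E[X] = 4
E[X²] = Var(X) + (E[X])² = 8 + (4)² = 24
E[X(X-1)] = 24 - 4 = 20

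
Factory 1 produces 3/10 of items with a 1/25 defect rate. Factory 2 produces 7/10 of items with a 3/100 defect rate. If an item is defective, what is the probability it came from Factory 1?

Using Bayes' theorem:
P(F1) = 3/10, P(D|F1) = 1/25
P(F2) = 7/10, P(D|F2) = 3/100
P(D) = P(D|F1)P(F1) + P(D|F2)P(F2)
     = \frac{33}{1000}
P(F1|D) = P(D|F1)P(F1) / P(D)
= \frac{4}{11}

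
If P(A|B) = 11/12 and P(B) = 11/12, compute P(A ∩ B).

By definition, P(A|B) = P(A ∩ B) / P(B)
So P(A ∩ B) = P(A|B) × P(B)
= 11/12 × 11/12
= 121/144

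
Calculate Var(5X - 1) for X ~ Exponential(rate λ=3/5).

For X ~ Exponential(rate λ=3/5):
Var(X) = \frac{25}{9}
Var(5X - 1) = (5)² × Var(X) = 25 × \frac{25}{9} = \frac{625}{9}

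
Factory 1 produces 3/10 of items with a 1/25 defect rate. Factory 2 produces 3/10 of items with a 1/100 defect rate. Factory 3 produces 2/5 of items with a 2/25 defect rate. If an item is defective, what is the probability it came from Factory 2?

Using Bayes' theorem:
P(F1) = 3/10, P(D|F1) = 1/25
P(F2) = 3/10, P(D|F2) = 1/100
P(F3) = 2/5, P(D|F3) = 2/25
P(D) = P(D|F1)P(F1) + P(D|F2)P(F2) + P(D|F3)P(F3)
     = \frac{47}{1000}
P(F2|D) = P(D|F2)P(F2) / P(D)
= \frac{3}{47}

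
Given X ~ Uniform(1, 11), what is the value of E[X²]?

Using the identity E[X²] = Var(X) + (E[X])²:
E[X] = 6
Var(X) = \frac{25}{3}
E[X²] = \frac{25}{3} + (6)²
= \frac{133}{3}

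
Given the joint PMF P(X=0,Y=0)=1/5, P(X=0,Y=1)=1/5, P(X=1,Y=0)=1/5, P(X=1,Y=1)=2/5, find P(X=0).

P(X=0) = P(X=0,Y=0) + P(X=0,Y=1)
= 1/5 + 1/5
= 2/5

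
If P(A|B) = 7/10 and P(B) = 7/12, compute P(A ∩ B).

By definition, P(A|B) = P(A ∩ B) / P(B)
So P(A ∩ B) = P(A|B) × P(B)
= 7/10 × 7/12
= 49/120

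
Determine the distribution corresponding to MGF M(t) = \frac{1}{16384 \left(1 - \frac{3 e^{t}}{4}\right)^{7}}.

The MGF M(t) = \frac{1}{16384 \left(1 - \frac{3 e^{t}}{4}\right)^{7}} is the standard form for the NegativeBinomial distribution.
Comparing with the known MGF formula identifies: NegBin(r=7, p=1/4), X = failures before r-th success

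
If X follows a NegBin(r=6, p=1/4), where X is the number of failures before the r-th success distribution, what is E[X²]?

Using the identity E[X²] = Var(X) + (E[X])²:
E[X] = 18
Var(X) = 72
E[X²] = 72 + (18)²
= 396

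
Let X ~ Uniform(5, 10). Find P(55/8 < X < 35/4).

P(55/8 < X < 35/4) = ∫_{55/8}^{35/4} f(x) dx
where f(x) = \frac{1}{5}
= \frac{3}{8}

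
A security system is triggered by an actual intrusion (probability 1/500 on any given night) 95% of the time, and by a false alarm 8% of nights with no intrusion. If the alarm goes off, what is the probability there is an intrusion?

Let D = the rare event, + = positive/flagged.
P(D) = 1/500
P(+|D) = 95/100 = 19/20
P(+|D') = 8/100 = 2/25
P(+) = P(+|D)P(D) + P(+|D')P(D')
     = \frac{19}{20} × \frac{1}{500} + \frac{2}{25} × \frac{499}{500}
     = \frac{4087}{50000}
P(D|+) = P(+|D)P(D)/P(+) = \frac{95}{4087}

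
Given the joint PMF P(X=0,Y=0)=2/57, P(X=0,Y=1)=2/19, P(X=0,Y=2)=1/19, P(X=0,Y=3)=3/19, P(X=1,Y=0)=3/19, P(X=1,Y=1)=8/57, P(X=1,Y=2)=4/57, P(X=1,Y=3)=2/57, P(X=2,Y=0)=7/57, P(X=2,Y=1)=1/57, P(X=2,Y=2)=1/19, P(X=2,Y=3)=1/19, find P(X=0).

P(X=0) = P(X=0,Y=0) + P(X=0,Y=1) + P(X=0,Y=2) + P(X=0,Y=3)
= 2/57 + 2/19 + 1/19 + 3/19
= 20/57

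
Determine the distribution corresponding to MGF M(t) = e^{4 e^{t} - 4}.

The MGF M(t) = e^{4 e^{t} - 4} is the standard form for the Poisson distribution.
Comparing with the known MGF formula identifies: Poisson(λ=4)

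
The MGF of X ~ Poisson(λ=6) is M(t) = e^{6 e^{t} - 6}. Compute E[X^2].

To find E[X^2], compute M^(2)(0):
M^(1)(t) = 6 e^{t} e^{6 e^{t} - 6}
M^(2)(t) = 36 e^{2 t} e^{6 e^{t} - 6} + 6 e^{t} e^{6 e^{t} - 6}
M^(2)(0) = 42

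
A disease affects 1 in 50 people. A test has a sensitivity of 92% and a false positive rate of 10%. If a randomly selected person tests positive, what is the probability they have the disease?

Let D = the rare event, + = positive/flagged.
P(D) = 1/50
P(+|D) = 92/100 = 23/25
P(+|D') = 10/100 = 1/10
P(+) = P(+|D)P(D) + P(+|D')P(D')
     = \frac{23}{25} × \frac{1}{50} + \frac{1}{10} × \frac{49}{50}
     = \frac{291}{2500}
P(D|+) = P(+|D)P(D)/P(+) = \frac{46}{291}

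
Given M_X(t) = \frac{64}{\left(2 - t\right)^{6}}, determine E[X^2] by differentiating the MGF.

To find E[X^2], compute M^(2)(0):
M^(1)(t) = \frac{384}{\left(2 - t\right)^{7}}
M^(2)(t) = \frac{2688}{\left(2 - t\right)^{8}}
M^(2)(0) = \frac{21}{2}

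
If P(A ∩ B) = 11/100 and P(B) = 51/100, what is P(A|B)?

P(A|B) = P(A ∩ B) / P(B)
= (11/100) / (51/100)
= 11/51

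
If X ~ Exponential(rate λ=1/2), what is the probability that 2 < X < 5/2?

P(2 < X < 5/2) = ∫_{2}^{5/2} f(x) dx
where f(x) = \frac{e^{- \frac{x}{2}}}{2}
= - \frac{1}{e^{\frac{5}{4}}} + e^{-1}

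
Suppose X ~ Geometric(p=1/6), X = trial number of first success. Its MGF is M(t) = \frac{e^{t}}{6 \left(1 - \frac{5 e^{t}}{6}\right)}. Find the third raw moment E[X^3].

To find E[X^3], compute M^(3)(0):
M^(1)(t) = \frac{e^{t}}{6 \left(1 - \frac{5 e^{t}}{6}\right)} + \frac{5 e^{2 t}}{36 \left(1 - \frac{5 e^{t}}{6}\right)^{2}}
M^(2)(t) = \frac{e^{t}}{6 \left(1 - \frac{5 e^{t}}{6}\right)} + \frac{5 e^{2 t}}{12 \left(1 - \frac{5 e^{t}}{6}\right)^{2}} + \frac{25 e^{3 t}}{108 \left(1 - \frac{5 e^{t}}{6}\right)^{3}}
M^(3)(t) = \frac{e^{t}}{6 \left(1 - \frac{5 e^{t}}{6}\right)} + \frac{35 e^{2 t}}{36 \left(1 - \frac{5 e^{t}}{6}\right)^{2}} + \frac{25 e^{3 t}}{18 \left(1 - \frac{5 e^{t}}{6}\right)^{3}} + \frac{125 e^{4 t}}{216 \left(1 - \frac{5 e^{t}}{6}\right)^{4}}
M^(3)(0) = 1086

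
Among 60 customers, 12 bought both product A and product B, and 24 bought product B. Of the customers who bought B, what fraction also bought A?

P(A ∩ B) = 12/60 = 1/5
P(B) = 24/60 = 2/5
P(A|B) = P(A ∩ B) / P(B) = (1/5) / (2/5) = 1/2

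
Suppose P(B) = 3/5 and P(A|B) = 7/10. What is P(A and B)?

By definition, P(A|B) = P(A ∩ B) / P(B)
So P(A ∩ B) = P(A|B) × P(B)
= 7/10 × 3/5
= 21/50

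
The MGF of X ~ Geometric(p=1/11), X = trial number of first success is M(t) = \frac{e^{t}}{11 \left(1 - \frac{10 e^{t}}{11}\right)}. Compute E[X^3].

To find E[X^3], compute M^(3)(0):
M^(1)(t) = \frac{e^{t}}{11 \left(1 - \frac{10 e^{t}}{11}\right)} + \frac{10 e^{2 t}}{121 \left(1 - \frac{10 e^{t}}{11}\right)^{2}}
M^(2)(t) = \frac{e^{t}}{11 \left(1 - \frac{10 e^{t}}{11}\right)} + \frac{30 e^{2 t}}{121 \left(1 - \frac{10 e^{t}}{11}\right)^{2}} + \frac{200 e^{3 t}}{1331 \left(1 - \frac{10 e^{t}}{11}\right)^{3}}
M^(3)(t) = \frac{e^{t}}{11 \left(1 - \frac{10 e^{t}}{11}\right)} + \frac{70 e^{2 t}}{121 \left(1 - \frac{10 e^{t}}{11}\right)^{2}} + \frac{1200 e^{3 t}}{1331 \left(1 - \frac{10 e^{t}}{11}\right)^{3}} + \frac{6000 e^{4 t}}{14641 \left(1 - \frac{10 e^{t}}{11}\right)^{4}}
M^(3)(0) = 7271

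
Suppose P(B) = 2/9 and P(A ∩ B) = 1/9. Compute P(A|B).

P(A|B) = P(A ∩ B) / P(B)
= (1/9) / (2/9)
= 1/2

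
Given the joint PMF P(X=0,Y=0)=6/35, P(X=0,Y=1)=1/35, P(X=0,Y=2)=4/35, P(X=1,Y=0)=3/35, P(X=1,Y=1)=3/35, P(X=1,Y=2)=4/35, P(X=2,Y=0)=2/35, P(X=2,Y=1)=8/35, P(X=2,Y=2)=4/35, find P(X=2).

P(X=2) = P(X=2,Y=0) + P(X=2,Y=1) + P(X=2,Y=2)
= 2/35 + 8/35 + 4/35
= 2/5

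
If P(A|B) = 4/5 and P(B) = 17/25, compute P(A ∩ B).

By definition, P(A|B) = P(A ∩ B) / P(B)
So P(A ∩ B) = P(A|B) × P(B)
= 4/5 × 17/25
= 68/125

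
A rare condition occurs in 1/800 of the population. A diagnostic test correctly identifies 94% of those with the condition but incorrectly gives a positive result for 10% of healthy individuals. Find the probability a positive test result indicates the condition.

Let D = the rare event, + = positive/flagged.
P(D) = 1/800
P(+|D) = 94/100 = 47/50
P(+|D') = 10/100 = 1/10
P(+) = P(+|D)P(D) + P(+|D')P(D')
     = \frac{47}{50} × \frac{1}{800} + \frac{1}{10} × \frac{799}{800}
     = \frac{2021}{20000}
P(D|+) = P(+|D)P(D)/P(+) = \frac{1}{86}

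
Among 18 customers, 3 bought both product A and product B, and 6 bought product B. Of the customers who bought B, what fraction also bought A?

P(A ∩ B) = 3/18 = 1/6
P(B) = 6/18 = 1/3
P(A|B) = P(A ∩ B) / P(B) = (1/6) / (1/3) = 1/2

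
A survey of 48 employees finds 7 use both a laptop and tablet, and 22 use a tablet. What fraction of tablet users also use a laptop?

P(A ∩ B) = 7/48
P(B) = 22/48 = 11/24
P(A|B) = P(A ∩ B) / P(B) = (7/48) / (11/24) = 7/22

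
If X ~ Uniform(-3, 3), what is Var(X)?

For X ~ Uniform(-3, 3):
Var(X) = 3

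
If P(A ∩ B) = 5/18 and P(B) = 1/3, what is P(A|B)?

P(A|B) = P(A ∩ B) / P(B)
= (5/18) / (1/3)
= 5/6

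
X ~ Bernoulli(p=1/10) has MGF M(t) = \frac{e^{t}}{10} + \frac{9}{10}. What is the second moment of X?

To find E[X^2], compute M^(2)(0):
M^(1)(t) = \frac{e^{t}}{10}
M^(2)(t) = \frac{e^{t}}{10}
M^(2)(0) = \frac{1}{10}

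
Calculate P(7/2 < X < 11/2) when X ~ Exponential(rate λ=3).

P(7/2 < X < 11/2) = ∫_{7/2}^{11/2} f(x) dx
where f(x) = 3 e^{- 3 x}
= - \frac{1 - e^{6}}{e^{\frac{33}{2}}}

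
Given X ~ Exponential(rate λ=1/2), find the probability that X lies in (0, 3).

P(0 < X < 3) = ∫_{0}^{3} f(x) dx
where f(x) = \frac{e^{- \frac{x}{2}}}{2}
= 1 - e^{- \frac{3}{2}}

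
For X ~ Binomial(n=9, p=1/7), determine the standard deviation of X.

For X ~ Binomial(n=9, p=1/7):
Var(X) = \frac{54}{49}
SD(X) = √(Var(X)) = √(\frac{54}{49}) = \frac{3 \sqrt{6}}{7}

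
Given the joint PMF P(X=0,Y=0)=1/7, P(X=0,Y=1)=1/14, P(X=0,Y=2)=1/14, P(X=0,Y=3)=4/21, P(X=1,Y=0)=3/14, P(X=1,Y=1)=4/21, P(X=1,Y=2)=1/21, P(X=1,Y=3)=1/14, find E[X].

First find marginal of X:
P(X=0) = 10/21
P(X=1) = 11/21
E[X] = 0 × 10/21 + 1 × 11/21 = 11/21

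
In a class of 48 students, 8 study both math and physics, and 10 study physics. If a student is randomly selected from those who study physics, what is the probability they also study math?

P(A ∩ B) = 8/48 = 1/6
P(B) = 10/48 = 5/24
P(A|B) = P(A ∩ B) / P(B) = (1/6) / (5/24) = 4/5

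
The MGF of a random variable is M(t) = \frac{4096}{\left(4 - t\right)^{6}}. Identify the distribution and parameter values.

The MGF M(t) = \frac{4096}{\left(4 - t\right)^{6}} is the standard form for the Gamma distribution.
Comparing with the known MGF formula identifies: Gamma(shape α=6, rate β=4)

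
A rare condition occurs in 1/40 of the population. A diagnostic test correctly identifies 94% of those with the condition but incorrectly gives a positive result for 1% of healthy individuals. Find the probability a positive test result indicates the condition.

Let D = the rare event, + = positive/flagged.
P(D) = 1/40
P(+|D) = 94/100 = 47/50
P(+|D') = 1/100
P(+) = P(+|D)P(D) + P(+|D')P(D')
     = \frac{47}{50} × \frac{1}{40} + \frac{1}{100} × \frac{39}{40}
     = \frac{133}{4000}
P(D|+) = P(+|D)P(D)/P(+) = \frac{94}{133}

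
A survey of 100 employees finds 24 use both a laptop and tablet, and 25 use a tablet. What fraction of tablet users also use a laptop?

P(A ∩ B) = 24/100 = 6/25
P(B) = 25/100 = 1/4
P(A|B) = P(A ∩ B) / P(B) = (6/25) / (1/4) = 24/25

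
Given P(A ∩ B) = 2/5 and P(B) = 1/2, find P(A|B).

P(A|B) = P(A ∩ B) / P(B)
= (2/5) / (1/2)
= 4/5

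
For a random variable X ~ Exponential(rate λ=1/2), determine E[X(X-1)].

E[X(X-1)] = E[X² - X] = E[X²] - E[X]
E[X] = 2
E[X²] = Var(X) + (E[X])² = 4 + (2)² = 8
E[X(X-1)] = 8 - 2 = 6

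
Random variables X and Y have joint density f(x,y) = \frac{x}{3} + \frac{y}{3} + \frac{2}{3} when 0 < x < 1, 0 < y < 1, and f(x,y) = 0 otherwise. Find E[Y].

E[Y] = ∫_0^1 ∫_0^1 y × f(x,y) dx dy
= \frac{19}{36}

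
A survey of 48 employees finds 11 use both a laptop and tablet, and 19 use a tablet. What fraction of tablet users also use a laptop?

P(A ∩ B) = 11/48
P(B) = 19/48
P(A|B) = P(A ∩ B) / P(B) = (11/48) / (19/48) = 11/19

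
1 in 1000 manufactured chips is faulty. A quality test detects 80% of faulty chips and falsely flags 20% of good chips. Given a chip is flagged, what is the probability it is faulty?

Let D = the rare event, + = positive/flagged.
P(D) = 1/1000
P(+|D) = 80/100 = 4/5
P(+|D') = 20/100 = 1/5
P(+) = P(+|D)P(D) + P(+|D')P(D')
     = \frac{4}{5} × \frac{1}{1000} + \frac{1}{5} × \frac{999}{1000}
     = \frac{1003}{5000}
P(D|+) = P(+|D)P(D)/P(+) = \frac{4}{1003}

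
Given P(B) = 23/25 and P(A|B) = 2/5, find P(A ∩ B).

By definition, P(A|B) = P(A ∩ B) / P(B)
So P(A ∩ B) = P(A|B) × P(B)
= 2/5 × 23/25
= 46/125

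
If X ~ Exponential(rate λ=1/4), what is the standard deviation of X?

For X ~ Exponential(rate λ=1/4):
Var(X) = 16
SD(X) = √(Var(X)) = √(16) = 4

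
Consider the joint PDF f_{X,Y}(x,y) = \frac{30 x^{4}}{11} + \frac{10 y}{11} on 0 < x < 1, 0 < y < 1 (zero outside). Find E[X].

E[X] = ∫_0^1 ∫_0^1 x × f(x,y) dy dx
= ∫_0^1 ∫_0^1 x × (\frac{30 x^{4}}{11} + \frac{10 y}{11}) dy dx
= \frac{15}{22}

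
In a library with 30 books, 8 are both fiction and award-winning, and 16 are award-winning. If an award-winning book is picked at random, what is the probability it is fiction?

P(A ∩ B) = 8/30 = 4/15
P(B) = 16/30 = 8/15
P(A|B) = P(A ∩ B) / P(B) = (4/15) / (8/15) = 1/2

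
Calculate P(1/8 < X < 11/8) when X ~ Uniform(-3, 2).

P(1/8 < X < 11/8) = ∫_{1/8}^{11/8} f(x) dx
where f(x) = \frac{1}{5}
= \frac{1}{4}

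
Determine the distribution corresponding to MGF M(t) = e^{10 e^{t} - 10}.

The MGF M(t) = e^{10 e^{t} - 10} is the standard form for the Poisson distribution.
Comparing with the known MGF formula identifies: Poisson(λ=10)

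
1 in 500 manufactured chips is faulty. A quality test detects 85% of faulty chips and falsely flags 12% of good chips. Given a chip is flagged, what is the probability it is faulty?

Let D = the rare event, + = positive/flagged.
P(D) = 1/500
P(+|D) = 85/100 = 17/20
P(+|D') = 12/100 = 3/25
P(+) = P(+|D)P(D) + P(+|D')P(D')
     = \frac{17}{20} × \frac{1}{500} + \frac{3}{25} × \frac{499}{500}
     = \frac{6073}{50000}
P(D|+) = P(+|D)P(D)/P(+) = \frac{85}{6073}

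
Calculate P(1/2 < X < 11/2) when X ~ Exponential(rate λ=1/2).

P(1/2 < X < 11/2) = ∫_{1/2}^{11/2} f(x) dx
where f(x) = \frac{e^{- \frac{x}{2}}}{2}
= - \frac{1 - e^{\frac{5}{2}}}{e^{\frac{11}{4}}}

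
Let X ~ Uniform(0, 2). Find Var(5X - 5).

For X ~ Uniform(0, 2):
Var(X) = \frac{1}{3}
Var(5X - 5) = (5)² × Var(X) = 25 × \frac{1}{3} = \frac{25}{3}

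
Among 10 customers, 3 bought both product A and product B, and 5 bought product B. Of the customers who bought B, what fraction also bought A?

P(A ∩ B) = 3/10
P(B) = 5/10 = 1/2
P(A|B) = P(A ∩ B) / P(B) = (3/10) / (1/2) = 3/5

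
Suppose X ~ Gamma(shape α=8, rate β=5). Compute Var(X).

For X ~ Gamma(shape α=8, rate β=5):
Var(X) = \frac{8}{25}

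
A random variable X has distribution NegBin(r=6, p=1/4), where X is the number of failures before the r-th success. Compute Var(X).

For X ~ NegBin(r=6, p=1/4), where X is the number of failures before the r-th success:
Var(X) = 72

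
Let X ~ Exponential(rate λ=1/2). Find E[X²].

Using the identity E[X²] = Var(X) + (E[X])²:
E[X] = 2
Var(X) = 4
E[X²] = 4 + (2)²
= 8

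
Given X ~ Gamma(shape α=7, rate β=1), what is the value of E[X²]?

Using the identity E[X²] = Var(X) + (E[X])²:
E[X] = 7
Var(X) = 7
E[X²] = 7 + (7)²
= 56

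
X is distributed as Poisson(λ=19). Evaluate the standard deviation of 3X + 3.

For X ~ Poisson(λ=19):
Var(X) = 19
SD(X) = √(Var(X)) = √(19) = \sqrt{19}
SD(3X + 3) = |3| × SD(X) = 3 × \sqrt{19} = 3 \sqrt{19}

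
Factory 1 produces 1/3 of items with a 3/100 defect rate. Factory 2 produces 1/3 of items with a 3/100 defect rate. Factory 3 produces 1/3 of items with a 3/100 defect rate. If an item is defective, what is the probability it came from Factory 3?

Using Bayes' theorem:
P(F1) = 1/3, P(D|F1) = 3/100
P(F2) = 1/3, P(D|F2) = 3/100
P(F3) = 1/3, P(D|F3) = 3/100
P(D) = P(D|F1)P(F1) + P(D|F2)P(F2) + P(D|F3)P(F3)
     = \frac{3}{100}
P(F3|D) = P(D|F3)P(F3) / P(D)
= \frac{1}{3}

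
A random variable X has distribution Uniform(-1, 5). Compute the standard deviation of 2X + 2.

For X ~ Uniform(-1, 5):
Var(X) = 3
SD(X) = √(Var(X)) = √(3) = \sqrt{3}
SD(2X + 2) = |2| × SD(X) = 2 × \sqrt{3} = 2 \sqrt{3}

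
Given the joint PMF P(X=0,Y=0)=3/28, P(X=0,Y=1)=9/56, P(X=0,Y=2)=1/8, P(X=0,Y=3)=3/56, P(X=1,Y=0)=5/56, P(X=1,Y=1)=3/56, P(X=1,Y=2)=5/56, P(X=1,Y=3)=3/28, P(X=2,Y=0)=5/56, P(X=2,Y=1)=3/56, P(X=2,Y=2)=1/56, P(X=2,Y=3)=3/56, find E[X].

First find marginal of X:
P(X=0) = 25/56
P(X=1) = 19/56
P(X=2) = 3/14
E[X] = 0 × 25/56 + 1 × 19/56 + 2 × 3/14 = 43/56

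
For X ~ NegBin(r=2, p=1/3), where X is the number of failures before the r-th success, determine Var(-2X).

For X ~ NegBin(r=2, p=1/3), where X is the number of failures before the r-th success:
Var(X) = 12
Var(-2X) = (-2)² × Var(X) = 4 × 12 = 48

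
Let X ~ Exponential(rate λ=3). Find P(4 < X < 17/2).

P(4 < X < 17/2) = ∫_{4}^{17/2} f(x) dx
where f(x) = 3 e^{- 3 x}
= - \frac{1}{e^{\frac{51}{2}}} + e^{-12}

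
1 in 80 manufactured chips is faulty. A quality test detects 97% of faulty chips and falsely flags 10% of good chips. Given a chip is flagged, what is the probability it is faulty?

Let D = the rare event, + = positive/flagged.
P(D) = 1/80
P(+|D) = 97/100
P(+|D') = 10/100 = 1/10
P(+) = P(+|D)P(D) + P(+|D')P(D')
     = \frac{97}{100} × \frac{1}{80} + \frac{1}{10} × \frac{79}{80}
     = \frac{887}{8000}
P(D|+) = P(+|D)P(D)/P(+) = \frac{97}{887}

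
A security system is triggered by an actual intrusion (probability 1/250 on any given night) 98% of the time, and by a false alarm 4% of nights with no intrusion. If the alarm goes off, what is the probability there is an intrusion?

Let D = the rare event, + = positive/flagged.
P(D) = 1/250
P(+|D) = 98/100 = 49/50
P(+|D') = 4/100 = 1/25
P(+) = P(+|D)P(D) + P(+|D')P(D')
     = \frac{49}{50} × \frac{1}{250} + \frac{1}{25} × \frac{249}{250}
     = \frac{547}{12500}
P(D|+) = P(+|D)P(D)/P(+) = \frac{49}{547}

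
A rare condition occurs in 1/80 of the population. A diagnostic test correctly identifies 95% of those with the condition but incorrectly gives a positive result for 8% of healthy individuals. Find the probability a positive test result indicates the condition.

Let D = the rare event, + = positive/flagged.
P(D) = 1/80
P(+|D) = 95/100 = 19/20
P(+|D') = 8/100 = 2/25
P(+) = P(+|D)P(D) + P(+|D')P(D')
     = \frac{19}{20} × \frac{1}{80} + \frac{2}{25} × \frac{79}{80}
     = \frac{727}{8000}
P(D|+) = P(+|D)P(D)/P(+) = \frac{95}{727}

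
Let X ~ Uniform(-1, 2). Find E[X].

For X ~ Uniform(-1, 2), the expected value is:
E[X] = \frac{1}{2}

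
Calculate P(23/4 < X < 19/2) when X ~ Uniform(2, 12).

P(23/4 < X < 19/2) = ∫_{23/4}^{19/2} f(x) dx
where f(x) = \frac{1}{10}
= \frac{3}{8}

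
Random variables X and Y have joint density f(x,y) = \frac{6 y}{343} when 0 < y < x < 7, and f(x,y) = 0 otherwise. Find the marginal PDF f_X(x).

f_X(x) = ∫_0^x \frac{6 y}{343} dy = \frac{3 x^{2}}{343}
for 0 < x < 7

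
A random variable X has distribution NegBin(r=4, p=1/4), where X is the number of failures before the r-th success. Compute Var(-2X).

For X ~ NegBin(r=4, p=1/4), where X is the number of failures before the r-th success:
Var(X) = 48
Var(-2X) = (-2)² × Var(X) = 4 × 48 = 192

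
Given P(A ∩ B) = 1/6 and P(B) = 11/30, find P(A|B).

P(A|B) = P(A ∩ B) / P(B)
= (1/6) / (11/30)
= 5/11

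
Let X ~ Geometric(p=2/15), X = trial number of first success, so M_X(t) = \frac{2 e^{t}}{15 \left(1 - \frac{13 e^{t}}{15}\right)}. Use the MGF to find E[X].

To find E[X], compute M^(1)(0):
M^(1)(t) = \frac{2 e^{t}}{15 \left(1 - \frac{13 e^{t}}{15}\right)} + \frac{26 e^{2 t}}{225 \left(1 - \frac{13 e^{t}}{15}\right)^{2}}
M^(1)(0) = \frac{15}{2}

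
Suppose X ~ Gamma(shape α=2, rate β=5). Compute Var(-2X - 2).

For X ~ Gamma(shape α=2, rate β=5):
Var(X) = \frac{2}{25}
Var(-2X - 2) = (-2)² × Var(X) = 4 × \frac{2}{25} = \frac{8}{25}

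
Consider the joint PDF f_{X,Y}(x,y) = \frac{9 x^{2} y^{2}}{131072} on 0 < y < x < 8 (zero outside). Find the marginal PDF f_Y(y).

f_Y(y) = ∫_y^8 \frac{9 x^{2} y^{2}}{131072} dx = \frac{3 y^{2} \left(512 - y^{3}\right)}{131072}
for 0 < y < 8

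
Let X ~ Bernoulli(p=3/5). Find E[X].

For X ~ Bernoulli(p=3/5), the expected value is:
E[X] = \frac{3}{5}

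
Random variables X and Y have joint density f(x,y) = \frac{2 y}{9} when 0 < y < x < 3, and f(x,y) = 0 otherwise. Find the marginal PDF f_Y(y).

f_Y(y) = ∫_y^3 \frac{2 y}{9} dx = \frac{2 y \left(3 - y\right)}{9}
for 0 < y < 3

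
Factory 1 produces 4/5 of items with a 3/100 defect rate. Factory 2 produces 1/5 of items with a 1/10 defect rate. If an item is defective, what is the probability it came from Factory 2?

Using Bayes' theorem:
P(F1) = 4/5, P(D|F1) = 3/100
P(F2) = 1/5, P(D|F2) = 1/10
P(D) = P(D|F1)P(F1) + P(D|F2)P(F2)
     = \frac{11}{250}
P(F2|D) = P(D|F2)P(F2) / P(D)
= \frac{5}{11}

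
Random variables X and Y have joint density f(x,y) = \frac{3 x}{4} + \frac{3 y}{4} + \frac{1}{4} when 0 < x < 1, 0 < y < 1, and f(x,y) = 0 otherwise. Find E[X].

E[X] = ∫_0^1 ∫_0^1 x × f(x,y) dy dx
= ∫_0^1 ∫_0^1 x × (\frac{3 x}{4} + \frac{3 y}{4} + \frac{1}{4}) dy dx
= \frac{9}{16}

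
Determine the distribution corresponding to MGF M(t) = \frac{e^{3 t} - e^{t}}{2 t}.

The MGF M(t) = \frac{e^{3 t} - e^{t}}{2 t} is the standard form for the Uniform distribution.
Comparing with the known MGF formula identifies: Uniform(1, 3)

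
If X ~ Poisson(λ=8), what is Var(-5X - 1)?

For X ~ Poisson(λ=8):
Var(X) = 8
Var(-5X - 1) = (-5)² × Var(X) = 25 × 8 = 200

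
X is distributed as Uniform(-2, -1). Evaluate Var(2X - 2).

For X ~ Uniform(-2, -1):
Var(X) = \frac{1}{12}
Var(2X - 2) = (2)² × Var(X) = 4 × \frac{1}{12} = \frac{1}{3}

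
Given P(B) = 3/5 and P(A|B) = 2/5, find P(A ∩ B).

By definition, P(A|B) = P(A ∩ B) / P(B)
So P(A ∩ B) = P(A|B) × P(B)
= 2/5 × 3/5
= 6/25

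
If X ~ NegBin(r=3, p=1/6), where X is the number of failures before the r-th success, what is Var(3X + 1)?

For X ~ NegBin(r=3, p=1/6), where X is the number of failures before the r-th success:
Var(X) = 90
Var(3X + 1) = (3)² × Var(X) = 9 × 90 = 810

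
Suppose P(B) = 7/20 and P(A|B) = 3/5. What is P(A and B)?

By definition, P(A|B) = P(A ∩ B) / P(B)
So P(A ∩ B) = P(A|B) × P(B)
= 3/5 × 7/20
= 21/100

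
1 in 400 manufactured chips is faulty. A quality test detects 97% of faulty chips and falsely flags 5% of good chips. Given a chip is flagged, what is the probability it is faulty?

Let D = the rare event, + = positive/flagged.
P(D) = 1/400
P(+|D) = 97/100
P(+|D') = 5/100 = 1/20
P(+) = P(+|D)P(D) + P(+|D')P(D')
     = \frac{97}{100} × \frac{1}{400} + \frac{1}{20} × \frac{399}{400}
     = \frac{523}{10000}
P(D|+) = P(+|D)P(D)/P(+) = \frac{97}{2092}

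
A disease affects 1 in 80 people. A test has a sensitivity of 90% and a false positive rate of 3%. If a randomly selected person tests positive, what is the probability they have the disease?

Let D = the rare event, + = positive/flagged.
P(D) = 1/80
P(+|D) = 90/100 = 9/10
P(+|D') = 3/100
P(+) = P(+|D)P(D) + P(+|D')P(D')
     = \frac{9}{10} × \frac{1}{80} + \frac{3}{100} × \frac{79}{80}
     = \frac{327}{8000}
P(D|+) = P(+|D)P(D)/P(+) = \frac{30}{109}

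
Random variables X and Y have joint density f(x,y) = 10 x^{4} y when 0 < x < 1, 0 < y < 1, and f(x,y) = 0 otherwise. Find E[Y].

E[Y] = ∫_0^1 ∫_0^1 y × f(x,y) dx dy
= \frac{2}{3}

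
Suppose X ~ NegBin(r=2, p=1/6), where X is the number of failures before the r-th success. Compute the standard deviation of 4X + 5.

For X ~ NegBin(r=2, p=1/6), where X is the number of failures before the r-th success:
Var(X) = 60
SD(X) = √(Var(X)) = √(60) = 2 \sqrt{15}
SD(4X + 5) = |4| × SD(X) = 4 × 2 \sqrt{15} = 8 \sqrt{15}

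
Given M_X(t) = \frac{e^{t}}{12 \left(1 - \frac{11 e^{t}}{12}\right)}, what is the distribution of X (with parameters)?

The MGF M(t) = \frac{e^{t}}{12 \left(1 - \frac{11 e^{t}}{12}\right)} is the standard form for the Geometric distribution.
Comparing with the known MGF formula identifies: Geometric(p=1/12), X = trial number of first success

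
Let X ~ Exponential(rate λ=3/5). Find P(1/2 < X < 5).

P(1/2 < X < 5) = ∫_{1/2}^{5} f(x) dx
where f(x) = \frac{3 e^{- \frac{3 x}{5}}}{5}
= - \frac{1}{e^{3}} + e^{- \frac{3}{10}}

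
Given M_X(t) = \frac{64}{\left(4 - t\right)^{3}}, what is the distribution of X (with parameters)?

The MGF M(t) = \frac{64}{\left(4 - t\right)^{3}} is the standard form for the Gamma distribution.
Comparing with the known MGF formula identifies: Gamma(shape α=3, rate β=4)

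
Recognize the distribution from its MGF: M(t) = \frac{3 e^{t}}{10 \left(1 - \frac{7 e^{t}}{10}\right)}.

The MGF M(t) = \frac{3 e^{t}}{10 \left(1 - \frac{7 e^{t}}{10}\right)} is the standard form for the Geometric distribution.
Comparing with the known MGF formula identifies: Geometric(p=3/10), X = trial number of first success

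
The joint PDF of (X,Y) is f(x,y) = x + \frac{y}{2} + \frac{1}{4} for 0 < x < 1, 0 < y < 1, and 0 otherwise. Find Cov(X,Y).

E[XY] = ∫∫ xy × f(x,y) dx dy = \frac{5}{16}
E[X] = \frac{7}{12}
E[Y] = \frac{13}{24}
Cov(X,Y) = E[XY] - E[X]E[Y] = - \frac{1}{288}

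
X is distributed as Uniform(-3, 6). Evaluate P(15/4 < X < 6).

P(15/4 < X < 6) = ∫_{15/4}^{6} f(x) dx
where f(x) = \frac{1}{9}
= \frac{1}{4}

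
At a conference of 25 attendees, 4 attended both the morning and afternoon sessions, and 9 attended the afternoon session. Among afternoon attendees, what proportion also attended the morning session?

P(A ∩ B) = 4/25
P(B) = 9/25
P(A|B) = P(A ∩ B) / P(B) = (4/25) / (9/25) = 4/9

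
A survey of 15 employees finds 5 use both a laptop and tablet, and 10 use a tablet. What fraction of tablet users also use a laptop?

P(A ∩ B) = 5/15 = 1/3
P(B) = 10/15 = 2/3
P(A|B) = P(A ∩ B) / P(B) = (1/3) / (2/3) = 1/2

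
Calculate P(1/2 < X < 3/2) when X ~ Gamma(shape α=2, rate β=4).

P(1/2 < X < 3/2) = ∫_{1/2}^{3/2} f(x) dx
where f(x) = 16 x e^{- 4 x}
= \frac{-7 + 3 e^{4}}{e^{6}}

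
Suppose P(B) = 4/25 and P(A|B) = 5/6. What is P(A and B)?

By definition, P(A|B) = P(A ∩ B) / P(B)
So P(A ∩ B) = P(A|B) × P(B)
= 5/6 × 4/25
= 2/15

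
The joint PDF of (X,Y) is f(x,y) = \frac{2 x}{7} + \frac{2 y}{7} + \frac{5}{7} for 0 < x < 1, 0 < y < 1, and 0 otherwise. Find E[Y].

E[Y] = ∫_0^1 ∫_0^1 y × f(x,y) dx dy
= \frac{11}{21}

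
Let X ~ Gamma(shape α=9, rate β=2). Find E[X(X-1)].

E[X(X-1)] = E[X² - X] = E[X²] - E[X]
E[X] = \frac{9}{2}
E[X²] = Var(X) + (E[X])² = \frac{9}{4} + (\frac{9}{2})² = \frac{45}{2}
E[X(X-1)] = \frac{45}{2} - \frac{9}{2} = 18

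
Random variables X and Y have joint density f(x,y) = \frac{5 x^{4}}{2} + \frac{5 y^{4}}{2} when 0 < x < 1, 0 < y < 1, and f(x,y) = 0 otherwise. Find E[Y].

E[Y] = ∫_0^1 ∫_0^1 y × f(x,y) dx dy
= \frac{2}{3}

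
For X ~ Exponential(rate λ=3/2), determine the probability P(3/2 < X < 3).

P(3/2 < X < 3) = ∫_{3/2}^{3} f(x) dx
where f(x) = \frac{3 e^{- \frac{3 x}{2}}}{2}
= - \frac{1}{e^{\frac{9}{2}}} + e^{- \frac{9}{4}}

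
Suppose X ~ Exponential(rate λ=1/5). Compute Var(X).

For X ~ Exponential(rate λ=1/5):
Var(X) = 25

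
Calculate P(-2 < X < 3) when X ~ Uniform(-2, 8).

P(-2 < X < 3) = ∫_{-2}^{3} f(x) dx
where f(x) = \frac{1}{10}
= \frac{1}{2}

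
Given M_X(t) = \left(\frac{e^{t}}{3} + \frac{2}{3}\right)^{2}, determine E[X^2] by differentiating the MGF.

To find E[X^2], compute M^(2)(0):
M^(1)(t) = \frac{2 \left(\frac{e^{t}}{3} + \frac{2}{3}\right) e^{t}}{3}
M^(2)(t) = \frac{2 \left(\frac{e^{t}}{3} + \frac{2}{3}\right) e^{t}}{3} + \frac{2 e^{2 t}}{9}
M^(2)(0) = \frac{8}{9}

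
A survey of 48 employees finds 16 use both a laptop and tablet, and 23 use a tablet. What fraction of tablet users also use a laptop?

P(A ∩ B) = 16/48 = 1/3
P(B) = 23/48
P(A|B) = P(A ∩ B) / P(B) = (1/3) / (23/48) = 16/23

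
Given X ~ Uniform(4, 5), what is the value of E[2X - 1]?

For X ~ Uniform(4, 5):
E[X] = \frac{9}{2}
E[2X - 1] = 2 × E[X] - 1 = 8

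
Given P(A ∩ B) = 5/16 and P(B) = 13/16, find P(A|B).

P(A|B) = P(A ∩ B) / P(B)
= (5/16) / (13/16)
= 5/13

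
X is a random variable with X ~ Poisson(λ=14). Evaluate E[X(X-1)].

E[X(X-1)] = E[X² - X] = E[X²] - E[X]
E[X] = 14
E[X²] = Var(X) + (E[X])² = 14 + (14)² = 210
E[X(X-1)] = 210 - 14 = 196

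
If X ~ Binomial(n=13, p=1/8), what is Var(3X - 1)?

For X ~ Binomial(n=13, p=1/8):
Var(X) = \frac{91}{64}
Var(3X - 1) = (3)² × Var(X) = 9 × \frac{91}{64} = \frac{819}{64}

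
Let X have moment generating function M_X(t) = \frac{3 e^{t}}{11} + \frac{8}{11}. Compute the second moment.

To find E[X^2], compute M^(2)(0):
M^(1)(t) = \frac{3 e^{t}}{11}
M^(2)(t) = \frac{3 e^{t}}{11}
M^(2)(0) = \frac{3}{11}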